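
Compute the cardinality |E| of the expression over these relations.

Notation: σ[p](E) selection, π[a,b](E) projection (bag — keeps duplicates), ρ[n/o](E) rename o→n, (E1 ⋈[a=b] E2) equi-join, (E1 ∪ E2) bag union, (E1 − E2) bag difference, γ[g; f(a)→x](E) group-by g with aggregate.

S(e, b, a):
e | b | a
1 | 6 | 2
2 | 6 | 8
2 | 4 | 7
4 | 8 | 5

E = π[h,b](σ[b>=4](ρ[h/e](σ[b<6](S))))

Per-node cardinality:
  S → 4
  σ[b<6](S) → 1
  ρ[h/e](σ[b<6](S)) → 1
  σ[b>=4](ρ[h/e](σ[b<6](S))) → 1
  π[h,b](σ[b>=4](ρ[h/e](σ[b<6](S)))) → 1

|E| = 1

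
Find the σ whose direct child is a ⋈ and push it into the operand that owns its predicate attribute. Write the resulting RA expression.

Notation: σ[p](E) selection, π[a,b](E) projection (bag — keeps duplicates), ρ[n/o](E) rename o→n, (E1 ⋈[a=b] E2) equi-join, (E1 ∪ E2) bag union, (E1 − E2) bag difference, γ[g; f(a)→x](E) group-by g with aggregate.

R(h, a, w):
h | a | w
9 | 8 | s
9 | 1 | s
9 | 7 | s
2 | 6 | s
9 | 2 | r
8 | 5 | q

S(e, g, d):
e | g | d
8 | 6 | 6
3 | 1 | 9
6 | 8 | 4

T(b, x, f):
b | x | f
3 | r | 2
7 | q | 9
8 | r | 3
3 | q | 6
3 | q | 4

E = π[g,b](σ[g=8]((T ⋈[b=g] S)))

σ filters on g, owned by the right side.
E' = π[g,b]((T ⋈[b=g] σ[g=8](S)))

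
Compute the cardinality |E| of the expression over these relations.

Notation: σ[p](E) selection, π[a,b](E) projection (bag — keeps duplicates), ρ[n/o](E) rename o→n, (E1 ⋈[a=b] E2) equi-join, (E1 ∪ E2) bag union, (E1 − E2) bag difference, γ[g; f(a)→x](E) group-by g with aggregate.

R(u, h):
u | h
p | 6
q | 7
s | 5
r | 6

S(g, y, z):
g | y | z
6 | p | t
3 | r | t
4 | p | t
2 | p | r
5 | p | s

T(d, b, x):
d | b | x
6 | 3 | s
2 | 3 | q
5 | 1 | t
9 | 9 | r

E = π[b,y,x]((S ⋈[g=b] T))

Per-node cardinality:
  S → 5
  T → 4
  (S ⋈[g=b] T) → 2
  π[b,y,x]((S ⋈[g=b] T)) → 2

|E| = 2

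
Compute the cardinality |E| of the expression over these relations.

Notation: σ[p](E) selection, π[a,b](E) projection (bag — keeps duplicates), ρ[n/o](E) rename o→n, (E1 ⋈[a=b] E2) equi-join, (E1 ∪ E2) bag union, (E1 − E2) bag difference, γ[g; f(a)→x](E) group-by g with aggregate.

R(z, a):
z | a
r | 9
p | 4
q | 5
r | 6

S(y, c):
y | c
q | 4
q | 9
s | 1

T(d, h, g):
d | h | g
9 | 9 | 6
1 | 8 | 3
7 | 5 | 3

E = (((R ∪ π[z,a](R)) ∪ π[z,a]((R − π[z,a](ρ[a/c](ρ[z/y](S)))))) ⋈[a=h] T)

Row counts bottom-up:
  R → 4
  R → 4
  π[z,a](R) → 4
  (R ∪ π[z,a](R)) → 8
  R → 4
  S → 3
  ρ[z/y](S) → 3
  ρ[a/c](ρ[z/y](S)) → 3
  π[z,a](ρ[a/c](ρ[z/y](S))) → 3
  (R − π[z,a](ρ[a/c](ρ[z/y](S)))) → 4
  π[z,a]((R − π[z,a](ρ[a/c](ρ[z/y](S))))) → 4
  ((R ∪ π[z,a](R)) ∪ π[z,a]((R − π[z,a](ρ[a/c](ρ[z/y](S)))))) → 12
  T → 3
  (((R ∪ π[z,a](R)) ∪ π[z,a]((R − π[z,a](ρ[a/c](ρ[z/y](S)))))) ⋈[a=h] T) → 6

|E| = 6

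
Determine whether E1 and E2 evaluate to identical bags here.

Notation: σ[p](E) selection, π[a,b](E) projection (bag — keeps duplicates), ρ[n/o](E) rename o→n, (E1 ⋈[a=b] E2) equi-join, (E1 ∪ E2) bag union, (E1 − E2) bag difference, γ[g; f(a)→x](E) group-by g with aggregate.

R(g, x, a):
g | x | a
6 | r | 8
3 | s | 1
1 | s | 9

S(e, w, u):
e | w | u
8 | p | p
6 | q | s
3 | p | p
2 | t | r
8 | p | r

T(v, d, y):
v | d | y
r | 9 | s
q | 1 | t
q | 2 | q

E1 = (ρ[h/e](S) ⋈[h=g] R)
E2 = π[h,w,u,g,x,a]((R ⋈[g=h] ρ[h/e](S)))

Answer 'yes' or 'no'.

E1 stepwise |·|:
  S → 5
  ρ[h/e](S) → 5
  R → 3
  (ρ[h/e](S) ⋈[h=g] R) → 2
E2 stepwise |·|:
  R → 3
  S → 5
  ρ[h/e](S) → 5
  (R ⋈[g=h] ρ[h/e](S)) → 2
  π[h,w,u,g,x,a]((R ⋈[g=h] ρ[h/e](S))) → 2

E1 and E2 produce the same multiset:
h | w | u | g | x | a
3 | p | p | 3 | s | 1
6 | q | s | 6 | r | 8

yes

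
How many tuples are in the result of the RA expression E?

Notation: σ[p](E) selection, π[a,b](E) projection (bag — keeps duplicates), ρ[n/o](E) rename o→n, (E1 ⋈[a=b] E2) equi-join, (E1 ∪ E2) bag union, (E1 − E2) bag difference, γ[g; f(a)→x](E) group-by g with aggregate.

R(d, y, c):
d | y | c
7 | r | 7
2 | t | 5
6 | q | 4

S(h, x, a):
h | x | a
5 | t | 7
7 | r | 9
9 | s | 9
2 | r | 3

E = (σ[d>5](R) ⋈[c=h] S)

Row counts bottom-up:
  R → 3
  σ[d>5](R) → 2
  S → 4
  (σ[d>5](R) ⋈[c=h] S) → 1

|E| = 1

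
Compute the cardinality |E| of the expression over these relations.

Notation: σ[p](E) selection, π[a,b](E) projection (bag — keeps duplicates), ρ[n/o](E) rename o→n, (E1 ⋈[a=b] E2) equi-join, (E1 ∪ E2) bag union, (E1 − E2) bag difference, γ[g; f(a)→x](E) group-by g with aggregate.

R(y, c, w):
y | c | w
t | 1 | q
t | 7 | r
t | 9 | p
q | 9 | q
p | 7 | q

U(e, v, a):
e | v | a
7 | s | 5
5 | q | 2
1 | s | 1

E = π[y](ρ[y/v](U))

Stepwise |·|:
  U → 3
  ρ[y/v](U) → 3
  π[y](ρ[y/v](U)) → 3

|E| = 3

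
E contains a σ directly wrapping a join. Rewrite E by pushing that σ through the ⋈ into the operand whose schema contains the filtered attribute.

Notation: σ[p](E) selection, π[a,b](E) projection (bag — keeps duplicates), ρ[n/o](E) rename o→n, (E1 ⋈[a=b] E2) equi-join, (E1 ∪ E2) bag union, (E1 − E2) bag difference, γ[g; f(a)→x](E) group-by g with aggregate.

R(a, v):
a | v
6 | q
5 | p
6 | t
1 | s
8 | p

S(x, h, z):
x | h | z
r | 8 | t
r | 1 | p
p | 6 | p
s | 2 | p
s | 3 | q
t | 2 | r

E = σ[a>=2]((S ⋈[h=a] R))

σ filters on a, owned by the right side.
E' = (S ⋈[h=a] σ[a>=2](R))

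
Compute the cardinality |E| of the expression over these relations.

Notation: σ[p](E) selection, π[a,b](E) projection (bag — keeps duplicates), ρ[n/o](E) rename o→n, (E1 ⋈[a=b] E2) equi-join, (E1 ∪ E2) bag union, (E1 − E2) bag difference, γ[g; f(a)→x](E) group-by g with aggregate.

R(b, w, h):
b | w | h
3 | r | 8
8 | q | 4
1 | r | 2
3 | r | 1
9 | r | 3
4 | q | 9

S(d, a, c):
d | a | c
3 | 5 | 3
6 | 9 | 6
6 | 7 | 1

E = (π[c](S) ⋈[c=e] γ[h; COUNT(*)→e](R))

Per-node cardinality:
  S → 3
  π[c](S) → 3
  R → 6
  γ[h; COUNT(*)→e](R) → 6
  (π[c](S) ⋈[c=e] γ[h; COUNT(*)→e](R)) → 6

|E| = 6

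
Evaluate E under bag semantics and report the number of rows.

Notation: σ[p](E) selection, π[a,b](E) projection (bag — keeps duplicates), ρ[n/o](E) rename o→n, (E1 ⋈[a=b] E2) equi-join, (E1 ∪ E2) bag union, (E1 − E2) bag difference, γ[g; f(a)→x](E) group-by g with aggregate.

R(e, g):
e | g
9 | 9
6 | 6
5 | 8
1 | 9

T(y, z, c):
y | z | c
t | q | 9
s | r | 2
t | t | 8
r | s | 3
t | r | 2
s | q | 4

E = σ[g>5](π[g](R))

Row counts bottom-up:
  R → 4
  π[g](R) → 4
  σ[g>5](π[g](R)) → 4

|E| = 4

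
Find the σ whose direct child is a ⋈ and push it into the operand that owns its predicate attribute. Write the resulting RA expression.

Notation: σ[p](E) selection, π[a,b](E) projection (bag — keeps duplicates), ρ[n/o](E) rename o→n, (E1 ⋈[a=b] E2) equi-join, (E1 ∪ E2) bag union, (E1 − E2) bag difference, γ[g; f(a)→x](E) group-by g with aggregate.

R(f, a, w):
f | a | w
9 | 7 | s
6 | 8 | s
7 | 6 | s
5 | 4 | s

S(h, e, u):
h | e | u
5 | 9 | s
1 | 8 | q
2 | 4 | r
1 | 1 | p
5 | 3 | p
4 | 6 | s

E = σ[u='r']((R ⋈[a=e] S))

σ filters on u, owned by the right side.
E' = (R ⋈[a=e] σ[u='r'](S))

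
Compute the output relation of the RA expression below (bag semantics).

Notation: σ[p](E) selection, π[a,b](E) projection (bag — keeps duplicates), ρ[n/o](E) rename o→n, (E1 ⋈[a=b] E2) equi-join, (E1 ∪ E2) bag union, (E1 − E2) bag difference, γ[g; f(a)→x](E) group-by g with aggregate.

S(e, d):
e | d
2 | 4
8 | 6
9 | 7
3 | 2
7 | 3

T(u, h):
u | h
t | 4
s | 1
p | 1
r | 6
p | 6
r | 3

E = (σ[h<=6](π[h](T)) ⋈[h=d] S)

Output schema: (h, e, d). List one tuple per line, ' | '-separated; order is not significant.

Row counts bottom-up:
  T → 6
  π[h](T) → 6
  σ[h<=6](π[h](T)) → 6
  S → 5
  (σ[h<=6](π[h](T)) ⋈[h=d] S) → 4

== RESULT ==
h | e | d
3 | 7 | 3
4 | 2 | 4
6 | 8 | 6
6 | 8 | 6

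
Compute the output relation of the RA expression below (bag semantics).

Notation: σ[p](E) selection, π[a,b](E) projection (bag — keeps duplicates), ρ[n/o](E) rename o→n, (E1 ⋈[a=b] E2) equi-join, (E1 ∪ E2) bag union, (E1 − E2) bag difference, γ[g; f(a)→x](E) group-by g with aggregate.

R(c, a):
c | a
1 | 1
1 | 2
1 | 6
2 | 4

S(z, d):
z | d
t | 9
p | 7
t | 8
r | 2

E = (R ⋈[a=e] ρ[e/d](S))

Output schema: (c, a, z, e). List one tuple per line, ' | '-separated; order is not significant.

Row counts bottom-up:
  R → 4
  S → 4
  ρ[e/d](S) → 4
  (R ⋈[a=e] ρ[e/d](S)) → 1

== RESULT ==
c | a | z | e
1 | 2 | r | 2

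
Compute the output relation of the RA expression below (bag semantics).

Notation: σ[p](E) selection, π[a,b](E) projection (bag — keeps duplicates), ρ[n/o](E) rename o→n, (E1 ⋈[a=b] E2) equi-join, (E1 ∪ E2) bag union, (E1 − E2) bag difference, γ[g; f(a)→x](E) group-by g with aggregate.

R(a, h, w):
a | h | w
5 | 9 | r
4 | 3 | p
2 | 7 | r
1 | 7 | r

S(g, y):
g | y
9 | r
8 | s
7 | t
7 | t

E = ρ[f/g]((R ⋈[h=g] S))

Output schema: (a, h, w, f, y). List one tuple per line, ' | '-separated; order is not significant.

Row counts bottom-up:
  R → 4
  S → 4
  (R ⋈[h=g] S) → 5
  ρ[f/g]((R ⋈[h=g] S)) → 5

== RESULT ==
a | h | w | f | y
1 | 7 | r | 7 | t
1 | 7 | r | 7 | t
2 | 7 | r | 7 | t
2 | 7 | r | 7 | t
5 | 9 | r | 9 | r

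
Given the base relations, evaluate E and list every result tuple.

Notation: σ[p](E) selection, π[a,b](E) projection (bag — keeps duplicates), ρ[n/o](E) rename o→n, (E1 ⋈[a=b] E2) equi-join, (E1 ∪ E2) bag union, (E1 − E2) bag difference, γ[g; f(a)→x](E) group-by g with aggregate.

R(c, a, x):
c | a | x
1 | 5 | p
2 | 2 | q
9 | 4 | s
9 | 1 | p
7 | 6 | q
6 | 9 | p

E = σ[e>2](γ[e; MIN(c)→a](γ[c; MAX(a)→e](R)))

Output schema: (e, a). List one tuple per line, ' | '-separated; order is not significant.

Subexpression sizes:
  R → 6
  γ[c; MAX(a)→e](R) → 5
  γ[e; MIN(c)→a](γ[c; MAX(a)→e](R)) → 5
  σ[e>2](γ[e; MIN(c)→a](γ[c; MAX(a)→e](R))) → 4

== RESULT ==
e | a
4 | 9
5 | 1
6 | 7
9 | 6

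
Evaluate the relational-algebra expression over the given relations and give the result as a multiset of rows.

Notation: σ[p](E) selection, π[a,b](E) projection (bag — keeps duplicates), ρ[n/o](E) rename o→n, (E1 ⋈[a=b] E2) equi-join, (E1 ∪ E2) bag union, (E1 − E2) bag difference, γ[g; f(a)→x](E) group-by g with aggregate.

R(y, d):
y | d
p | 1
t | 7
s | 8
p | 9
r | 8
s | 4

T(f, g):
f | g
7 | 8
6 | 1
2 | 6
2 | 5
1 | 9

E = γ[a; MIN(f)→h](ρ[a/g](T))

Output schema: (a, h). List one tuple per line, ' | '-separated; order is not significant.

Subexpression sizes:
  T → 5
  ρ[a/g](T) → 5
  γ[a; MIN(f)→h](ρ[a/g](T)) → 5

== RESULT ==
a | h
1 | 6
5 | 2
6 | 2
8 | 7
9 | 1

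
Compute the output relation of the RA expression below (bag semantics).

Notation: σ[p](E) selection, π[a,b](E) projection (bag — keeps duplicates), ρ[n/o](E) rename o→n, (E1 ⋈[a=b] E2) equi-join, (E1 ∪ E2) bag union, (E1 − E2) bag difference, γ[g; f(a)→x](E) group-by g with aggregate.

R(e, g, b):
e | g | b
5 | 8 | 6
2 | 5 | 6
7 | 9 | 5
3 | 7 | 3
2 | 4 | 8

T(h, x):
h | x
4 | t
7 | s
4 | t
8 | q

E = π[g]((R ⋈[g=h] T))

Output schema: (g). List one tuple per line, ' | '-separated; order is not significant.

Per-node cardinality:
  R → 5
  T → 4
  (R ⋈[g=h] T) → 4
  π[g]((R ⋈[g=h] T)) → 4

== RESULT ==
g
4
4
7
8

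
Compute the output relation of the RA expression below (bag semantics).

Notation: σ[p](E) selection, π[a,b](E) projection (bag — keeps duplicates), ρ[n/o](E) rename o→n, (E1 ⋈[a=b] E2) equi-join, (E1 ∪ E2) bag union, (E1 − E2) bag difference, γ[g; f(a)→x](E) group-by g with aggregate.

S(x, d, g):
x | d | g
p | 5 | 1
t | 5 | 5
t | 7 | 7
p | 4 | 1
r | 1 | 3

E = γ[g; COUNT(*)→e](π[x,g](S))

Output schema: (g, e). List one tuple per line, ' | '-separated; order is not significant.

Row counts bottom-up:
  S → 5
  π[x,g](S) → 5
  γ[g; COUNT(*)→e](π[x,g](S)) → 4

== RESULT ==
g | e
1 | 2
3 | 1
5 | 1
7 | 1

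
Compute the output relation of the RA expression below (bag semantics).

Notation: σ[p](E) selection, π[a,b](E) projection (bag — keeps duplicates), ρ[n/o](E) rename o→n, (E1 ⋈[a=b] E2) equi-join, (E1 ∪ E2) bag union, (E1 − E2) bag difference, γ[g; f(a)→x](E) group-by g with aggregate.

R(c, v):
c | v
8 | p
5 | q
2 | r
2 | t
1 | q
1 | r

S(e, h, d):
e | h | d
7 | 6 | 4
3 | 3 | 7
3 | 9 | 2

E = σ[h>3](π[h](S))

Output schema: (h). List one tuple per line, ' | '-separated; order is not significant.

Subexpression sizes:
  S → 3
  π[h](S) → 3
  σ[h>3](π[h](S)) → 2

== RESULT ==
h
6
9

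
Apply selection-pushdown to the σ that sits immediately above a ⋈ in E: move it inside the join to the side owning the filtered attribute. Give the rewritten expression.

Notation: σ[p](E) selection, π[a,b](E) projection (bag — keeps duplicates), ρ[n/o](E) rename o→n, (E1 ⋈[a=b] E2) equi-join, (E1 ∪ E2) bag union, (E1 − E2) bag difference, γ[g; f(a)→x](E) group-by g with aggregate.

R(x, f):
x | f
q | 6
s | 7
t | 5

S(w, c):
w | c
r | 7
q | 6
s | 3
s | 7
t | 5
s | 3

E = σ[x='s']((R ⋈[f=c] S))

σ filters on x, owned by the left side.
E' = (σ[x='s'](R) ⋈[f=c] S)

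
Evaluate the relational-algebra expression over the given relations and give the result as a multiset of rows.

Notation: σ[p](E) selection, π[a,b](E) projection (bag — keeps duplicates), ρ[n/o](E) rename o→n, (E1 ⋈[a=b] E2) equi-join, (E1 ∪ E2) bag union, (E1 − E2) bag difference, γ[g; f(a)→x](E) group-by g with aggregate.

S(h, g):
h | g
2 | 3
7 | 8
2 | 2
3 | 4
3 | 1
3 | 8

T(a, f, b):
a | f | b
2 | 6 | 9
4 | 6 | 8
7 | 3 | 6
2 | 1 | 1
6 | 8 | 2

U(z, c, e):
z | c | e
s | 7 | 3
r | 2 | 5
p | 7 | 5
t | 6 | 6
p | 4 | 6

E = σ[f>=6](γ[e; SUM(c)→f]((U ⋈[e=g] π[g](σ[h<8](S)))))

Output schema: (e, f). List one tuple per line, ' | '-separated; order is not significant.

Subexpression sizes:
  U → 5
  S → 6
  σ[h<8](S) → 6
  π[g](σ[h<8](S)) → 6
  (U ⋈[e=g] π[g](σ[h<8](S))) → 1
  γ[e; SUM(c)→f]((U ⋈[e=g] π[g](σ[h<8](S)))) → 1
  σ[f>=6](γ[e; SUM(c)→f]((U ⋈[e=g] π[g](σ[h<8](S))))) → 1

== RESULT ==
e | f
3 | 7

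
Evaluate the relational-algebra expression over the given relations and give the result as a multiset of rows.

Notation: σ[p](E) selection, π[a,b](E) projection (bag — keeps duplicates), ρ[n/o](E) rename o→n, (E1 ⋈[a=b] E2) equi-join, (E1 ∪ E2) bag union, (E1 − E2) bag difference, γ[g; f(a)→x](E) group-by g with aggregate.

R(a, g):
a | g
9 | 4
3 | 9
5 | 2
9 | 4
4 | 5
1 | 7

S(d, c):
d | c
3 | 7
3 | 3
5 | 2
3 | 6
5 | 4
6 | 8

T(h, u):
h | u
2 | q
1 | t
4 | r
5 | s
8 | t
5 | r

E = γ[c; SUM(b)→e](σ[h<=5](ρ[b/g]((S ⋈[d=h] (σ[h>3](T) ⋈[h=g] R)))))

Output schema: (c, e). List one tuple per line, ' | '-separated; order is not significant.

Subexpression sizes:
  S → 6
  T → 6
  σ[h>3](T) → 4
  R → 6
  (σ[h>3](T) ⋈[h=g] R) → 4
  (S ⋈[d=h] (σ[h>3](T) ⋈[h=g] R)) → 4
  ρ[b/g]((S ⋈[d=h] (σ[h>3](T) ⋈[h=g] R))) → 4
  σ[h<=5](ρ[b/g]((S ⋈[d=h] (σ[h>3](T) ⋈[h=g] R)))) → 4
  γ[c; SUM(b)→e](σ[h<=5](ρ[b/g]((S ⋈[d=h] (σ[h>3](T) ⋈[h=g] R))))) → 2

== RESULT ==
c | e
2 | 10
4 | 10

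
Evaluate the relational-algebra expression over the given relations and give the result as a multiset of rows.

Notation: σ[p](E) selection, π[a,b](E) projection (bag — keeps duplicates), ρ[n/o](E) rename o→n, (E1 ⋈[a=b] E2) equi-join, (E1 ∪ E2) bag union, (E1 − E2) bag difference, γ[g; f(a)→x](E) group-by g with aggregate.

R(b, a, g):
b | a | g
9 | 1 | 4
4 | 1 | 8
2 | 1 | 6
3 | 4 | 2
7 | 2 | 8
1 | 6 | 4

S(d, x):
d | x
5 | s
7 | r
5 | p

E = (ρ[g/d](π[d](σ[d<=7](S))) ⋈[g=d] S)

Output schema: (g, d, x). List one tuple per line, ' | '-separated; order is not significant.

Per-node cardinality:
  S → 3
  σ[d<=7](S) → 3
  π[d](σ[d<=7](S)) → 3
  ρ[g/d](π[d](σ[d<=7](S))) → 3
  S → 3
  (ρ[g/d](π[d](σ[d<=7](S))) ⋈[g=d] S) → 5

== RESULT ==
g | d | x
5 | 5 | p
5 | 5 | p
5 | 5 | s
5 | 5 | s
7 | 7 | r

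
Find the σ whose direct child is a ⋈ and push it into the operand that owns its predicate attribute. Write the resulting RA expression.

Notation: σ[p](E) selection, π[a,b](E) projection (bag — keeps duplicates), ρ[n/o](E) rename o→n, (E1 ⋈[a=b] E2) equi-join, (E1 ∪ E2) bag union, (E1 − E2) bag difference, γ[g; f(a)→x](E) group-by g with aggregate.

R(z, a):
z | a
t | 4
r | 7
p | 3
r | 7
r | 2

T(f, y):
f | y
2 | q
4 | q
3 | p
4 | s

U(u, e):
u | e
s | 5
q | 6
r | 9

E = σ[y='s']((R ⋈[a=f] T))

σ filters on y, owned by the right side.
E' = (R ⋈[a=f] σ[y='s'](T))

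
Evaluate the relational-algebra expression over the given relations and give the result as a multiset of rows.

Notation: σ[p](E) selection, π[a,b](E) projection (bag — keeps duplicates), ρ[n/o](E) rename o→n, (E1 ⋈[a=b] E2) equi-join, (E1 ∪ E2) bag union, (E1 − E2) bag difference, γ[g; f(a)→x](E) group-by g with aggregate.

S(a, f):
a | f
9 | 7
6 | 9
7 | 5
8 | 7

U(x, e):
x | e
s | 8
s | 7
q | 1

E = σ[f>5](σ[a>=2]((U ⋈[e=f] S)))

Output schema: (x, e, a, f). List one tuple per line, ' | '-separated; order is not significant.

Per-node cardinality:
  U → 3
  S → 4
  (U ⋈[e=f] S) → 2
  σ[a>=2]((U ⋈[e=f] S)) → 2
  σ[f>5](σ[a>=2]((U ⋈[e=f] S))) → 2

== RESULT ==
x | e | a | f
s | 7 | 8 | 7
s | 7 | 9 | 7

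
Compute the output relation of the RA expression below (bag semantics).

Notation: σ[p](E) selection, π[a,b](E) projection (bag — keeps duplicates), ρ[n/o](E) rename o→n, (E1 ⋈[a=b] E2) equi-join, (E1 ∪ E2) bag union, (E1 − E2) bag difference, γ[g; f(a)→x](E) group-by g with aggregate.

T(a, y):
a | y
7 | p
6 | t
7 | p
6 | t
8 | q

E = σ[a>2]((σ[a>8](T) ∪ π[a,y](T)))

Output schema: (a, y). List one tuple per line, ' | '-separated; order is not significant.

Subexpression sizes:
  T → 5
  σ[a>8](T) → 0
  T → 5
  π[a,y](T) → 5
  (σ[a>8](T) ∪ π[a,y](T)) → 5
  σ[a>2]((σ[a>8](T) ∪ π[a,y](T))) → 5

== RESULT ==
a | y
6 | t
6 | t
7 | p
7 | p
8 | q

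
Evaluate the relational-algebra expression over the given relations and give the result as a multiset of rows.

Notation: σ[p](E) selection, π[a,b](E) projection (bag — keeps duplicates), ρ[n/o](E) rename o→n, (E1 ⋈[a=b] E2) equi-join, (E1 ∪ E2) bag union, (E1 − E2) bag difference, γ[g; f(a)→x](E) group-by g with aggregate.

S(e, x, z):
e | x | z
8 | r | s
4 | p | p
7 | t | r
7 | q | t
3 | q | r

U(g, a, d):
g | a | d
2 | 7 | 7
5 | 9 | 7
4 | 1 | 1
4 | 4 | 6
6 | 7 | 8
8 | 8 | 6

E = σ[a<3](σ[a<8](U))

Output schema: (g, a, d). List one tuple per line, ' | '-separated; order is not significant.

Row counts bottom-up:
  U → 6
  σ[a<8](U) → 4
  σ[a<3](σ[a<8](U)) → 1

== RESULT ==
g | a | d
4 | 1 | 1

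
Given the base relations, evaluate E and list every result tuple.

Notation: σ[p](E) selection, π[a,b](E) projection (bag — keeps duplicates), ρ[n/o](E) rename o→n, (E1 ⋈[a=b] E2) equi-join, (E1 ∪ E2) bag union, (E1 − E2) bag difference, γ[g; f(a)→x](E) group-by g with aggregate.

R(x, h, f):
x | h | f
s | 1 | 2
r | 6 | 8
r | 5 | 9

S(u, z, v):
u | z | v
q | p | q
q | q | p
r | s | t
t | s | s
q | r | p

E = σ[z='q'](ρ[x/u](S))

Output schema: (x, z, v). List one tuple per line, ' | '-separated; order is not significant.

Stepwise |·|:
  S → 5
  ρ[x/u](S) → 5
  σ[z='q'](ρ[x/u](S)) → 1

== RESULT ==
x | z | v
q | q | p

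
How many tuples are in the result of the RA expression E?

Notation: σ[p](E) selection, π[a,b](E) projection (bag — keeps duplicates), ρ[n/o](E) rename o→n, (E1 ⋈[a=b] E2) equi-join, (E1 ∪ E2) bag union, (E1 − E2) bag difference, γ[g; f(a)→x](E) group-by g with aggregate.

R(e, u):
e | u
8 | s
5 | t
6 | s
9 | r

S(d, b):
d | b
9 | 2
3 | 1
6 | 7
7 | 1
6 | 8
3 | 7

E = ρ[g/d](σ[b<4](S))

Per-node cardinality:
  S → 6
  σ[b<4](S) → 3
  ρ[g/d](σ[b<4](S)) → 3

|E| = 3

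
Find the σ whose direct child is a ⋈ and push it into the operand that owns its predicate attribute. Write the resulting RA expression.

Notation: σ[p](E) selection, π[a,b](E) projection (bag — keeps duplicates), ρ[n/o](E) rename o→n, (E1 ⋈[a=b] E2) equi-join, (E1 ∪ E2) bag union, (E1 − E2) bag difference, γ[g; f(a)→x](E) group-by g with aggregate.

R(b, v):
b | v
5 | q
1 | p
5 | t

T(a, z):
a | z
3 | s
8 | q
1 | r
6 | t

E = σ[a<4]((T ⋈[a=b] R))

σ filters on a, owned by the left side.
E' = (σ[a<4](T) ⋈[a=b] R)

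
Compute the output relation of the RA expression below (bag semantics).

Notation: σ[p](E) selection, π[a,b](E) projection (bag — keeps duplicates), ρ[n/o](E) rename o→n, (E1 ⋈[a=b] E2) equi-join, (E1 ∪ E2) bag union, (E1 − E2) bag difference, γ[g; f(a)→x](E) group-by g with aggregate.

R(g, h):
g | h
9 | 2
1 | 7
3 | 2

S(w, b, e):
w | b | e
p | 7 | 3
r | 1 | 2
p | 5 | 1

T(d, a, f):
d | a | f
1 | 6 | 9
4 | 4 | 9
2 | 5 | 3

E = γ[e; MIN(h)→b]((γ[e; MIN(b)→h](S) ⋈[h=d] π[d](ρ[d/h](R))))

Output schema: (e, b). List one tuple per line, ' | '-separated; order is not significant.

Subexpression sizes:
  S → 3
  γ[e; MIN(b)→h](S) → 3
  R → 3
  ρ[d/h](R) → 3
  π[d](ρ[d/h](R)) → 3
  (γ[e; MIN(b)→h](S) ⋈[h=d] π[d](ρ[d/h](R))) → 1
  γ[e; MIN(h)→b]((γ[e; MIN(b)→h](S) ⋈[h=d] π[d](ρ[d/h](R)))) → 1

== RESULT ==
e | b
3 | 7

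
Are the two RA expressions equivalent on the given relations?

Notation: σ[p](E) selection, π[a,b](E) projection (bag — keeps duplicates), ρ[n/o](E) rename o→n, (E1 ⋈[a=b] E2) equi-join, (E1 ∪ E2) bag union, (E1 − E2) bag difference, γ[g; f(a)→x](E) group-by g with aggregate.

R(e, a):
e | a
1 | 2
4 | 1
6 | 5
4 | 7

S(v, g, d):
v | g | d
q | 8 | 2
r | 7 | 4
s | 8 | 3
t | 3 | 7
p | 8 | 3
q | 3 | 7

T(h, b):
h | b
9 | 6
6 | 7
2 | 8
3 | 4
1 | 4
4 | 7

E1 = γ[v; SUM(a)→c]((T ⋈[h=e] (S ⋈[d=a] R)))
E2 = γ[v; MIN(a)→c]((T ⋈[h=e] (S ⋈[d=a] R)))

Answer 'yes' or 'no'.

E1 subexpression sizes:
  T → 6
  S → 6
  R → 4
  (S ⋈[d=a] R) → 3
  (T ⋈[h=e] (S ⋈[d=a] R)) → 3
  γ[v; SUM(a)→c]((T ⋈[h=e] (S ⋈[d=a] R))) → 2
E2 subexpression sizes:
  T → 6
  S → 6
  R → 4
  (S ⋈[d=a] R) → 3
  (T ⋈[h=e] (S ⋈[d=a] R)) → 3
  γ[v; MIN(a)→c]((T ⋈[h=e] (S ⋈[d=a] R))) → 2

E1 result:
v | c
q | 9
t | 7
E2 result:
v | c
q | 2
t | 7
Witness: ('q', 9) appears 1× in E1 but 0× in E2.

no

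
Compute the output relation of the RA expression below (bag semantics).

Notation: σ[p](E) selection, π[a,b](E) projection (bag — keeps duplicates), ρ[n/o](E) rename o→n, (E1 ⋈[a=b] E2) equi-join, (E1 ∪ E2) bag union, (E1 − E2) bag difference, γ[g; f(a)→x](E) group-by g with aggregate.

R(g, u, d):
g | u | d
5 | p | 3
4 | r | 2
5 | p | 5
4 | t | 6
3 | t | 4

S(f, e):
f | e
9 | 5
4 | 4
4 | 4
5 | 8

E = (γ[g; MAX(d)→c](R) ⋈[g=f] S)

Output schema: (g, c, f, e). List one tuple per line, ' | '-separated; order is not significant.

Subexpression sizes:
  R → 5
  γ[g; MAX(d)→c](R) → 3
  S → 4
  (γ[g; MAX(d)→c](R) ⋈[g=f] S) → 3

== RESULT ==
g | c | f | e
4 | 6 | 4 | 4
4 | 6 | 4 | 4
5 | 5 | 5 | 8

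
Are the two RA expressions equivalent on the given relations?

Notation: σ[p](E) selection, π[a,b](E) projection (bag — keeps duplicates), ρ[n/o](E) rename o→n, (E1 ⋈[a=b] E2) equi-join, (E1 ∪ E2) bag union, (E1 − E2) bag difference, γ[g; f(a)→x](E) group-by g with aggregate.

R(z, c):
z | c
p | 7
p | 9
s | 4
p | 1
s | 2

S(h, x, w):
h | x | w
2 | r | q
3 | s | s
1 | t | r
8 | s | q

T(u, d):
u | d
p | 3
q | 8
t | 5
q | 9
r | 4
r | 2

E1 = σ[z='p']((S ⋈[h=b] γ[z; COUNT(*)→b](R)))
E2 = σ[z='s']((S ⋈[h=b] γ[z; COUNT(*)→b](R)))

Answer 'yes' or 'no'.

E1 stepwise |·|:
  S → 4
  R → 5
  γ[z; COUNT(*)→b](R) → 2
  (S ⋈[h=b] γ[z; COUNT(*)→b](R)) → 2
  σ[z='p']((S ⋈[h=b] γ[z; COUNT(*)→b](R))) → 1
E2 stepwise |·|:
  S → 4
  R → 5
  γ[z; COUNT(*)→b](R) → 2
  (S ⋈[h=b] γ[z; COUNT(*)→b](R)) → 2
  σ[z='s']((S ⋈[h=b] γ[z; COUNT(*)→b](R))) → 1

E1 result:
h | x | w | z | b
3 | s | s | p | 3
E2 result:
h | x | w | z | b
2 | r | q | s | 2
Witness: (3, 's', 's', 'p', 3) appears 1× in E1 but 0× in E2.

no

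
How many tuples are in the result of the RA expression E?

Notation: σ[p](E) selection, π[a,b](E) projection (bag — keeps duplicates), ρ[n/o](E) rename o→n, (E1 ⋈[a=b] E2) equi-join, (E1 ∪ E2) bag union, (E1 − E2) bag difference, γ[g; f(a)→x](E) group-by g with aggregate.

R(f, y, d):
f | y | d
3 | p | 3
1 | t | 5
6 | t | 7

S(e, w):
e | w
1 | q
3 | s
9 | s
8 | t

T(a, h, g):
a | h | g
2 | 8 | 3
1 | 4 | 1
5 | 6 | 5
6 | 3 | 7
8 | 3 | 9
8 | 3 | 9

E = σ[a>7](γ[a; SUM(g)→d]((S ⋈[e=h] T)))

Per-node cardinality:
  S → 4
  T → 6
  (S ⋈[e=h] T) → 4
  γ[a; SUM(g)→d]((S ⋈[e=h] T)) → 3
  σ[a>7](γ[a; SUM(g)→d]((S ⋈[e=h] T))) → 1

|E| = 1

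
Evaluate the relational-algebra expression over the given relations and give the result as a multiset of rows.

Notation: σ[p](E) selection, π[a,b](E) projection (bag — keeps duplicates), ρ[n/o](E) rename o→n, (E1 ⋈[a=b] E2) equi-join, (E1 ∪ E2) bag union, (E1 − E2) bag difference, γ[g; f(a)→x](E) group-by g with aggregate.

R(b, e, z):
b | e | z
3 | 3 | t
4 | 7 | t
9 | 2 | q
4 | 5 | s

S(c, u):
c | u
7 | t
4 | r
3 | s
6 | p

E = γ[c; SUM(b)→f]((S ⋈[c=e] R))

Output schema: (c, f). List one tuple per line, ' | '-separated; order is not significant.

Subexpression sizes:
  S → 4
  R → 4
  (S ⋈[c=e] R) → 2
  γ[c; SUM(b)→f]((S ⋈[c=e] R)) → 2

== RESULT ==
c | f
3 | 3
7 | 4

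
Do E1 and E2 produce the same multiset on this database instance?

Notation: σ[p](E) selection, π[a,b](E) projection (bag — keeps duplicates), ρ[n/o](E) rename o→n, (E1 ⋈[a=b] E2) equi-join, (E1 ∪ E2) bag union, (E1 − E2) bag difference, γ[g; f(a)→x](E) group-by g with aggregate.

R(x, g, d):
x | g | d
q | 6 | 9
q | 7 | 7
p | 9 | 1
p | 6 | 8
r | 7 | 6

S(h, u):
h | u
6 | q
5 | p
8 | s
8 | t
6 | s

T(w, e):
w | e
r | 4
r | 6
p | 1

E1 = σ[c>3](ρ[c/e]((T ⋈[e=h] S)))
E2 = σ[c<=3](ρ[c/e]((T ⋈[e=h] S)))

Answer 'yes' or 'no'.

E1 row counts bottom-up:
  T → 3
  S → 5
  (T ⋈[e=h] S) → 2
  ρ[c/e]((T ⋈[e=h] S)) → 2
  σ[c>3](ρ[c/e]((T ⋈[e=h] S))) → 2
E2 row counts bottom-up:
  T → 3
  S → 5
  (T ⋈[e=h] S) → 2
  ρ[c/e]((T ⋈[e=h] S)) → 2
  σ[c<=3](ρ[c/e]((T ⋈[e=h] S))) → 0

E1 result:
w | c | h | u
r | 6 | 6 | q
r | 6 | 6 | s
E2 result:
w | c | h | u
(0 rows)
Witness: ('r', 6, 6, 's') appears 1× in E1 but 0× in E2.

no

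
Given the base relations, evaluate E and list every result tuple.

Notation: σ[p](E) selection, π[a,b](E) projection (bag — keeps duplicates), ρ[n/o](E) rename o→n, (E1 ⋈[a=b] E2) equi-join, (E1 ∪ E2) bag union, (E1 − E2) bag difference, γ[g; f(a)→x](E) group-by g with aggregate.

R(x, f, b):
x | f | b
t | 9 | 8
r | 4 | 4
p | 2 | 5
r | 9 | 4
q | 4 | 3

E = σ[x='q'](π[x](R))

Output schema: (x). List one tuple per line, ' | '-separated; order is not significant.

Per-node cardinality:
  R → 5
  π[x](R) → 5
  σ[x='q'](π[x](R)) → 1

== RESULT ==
x
q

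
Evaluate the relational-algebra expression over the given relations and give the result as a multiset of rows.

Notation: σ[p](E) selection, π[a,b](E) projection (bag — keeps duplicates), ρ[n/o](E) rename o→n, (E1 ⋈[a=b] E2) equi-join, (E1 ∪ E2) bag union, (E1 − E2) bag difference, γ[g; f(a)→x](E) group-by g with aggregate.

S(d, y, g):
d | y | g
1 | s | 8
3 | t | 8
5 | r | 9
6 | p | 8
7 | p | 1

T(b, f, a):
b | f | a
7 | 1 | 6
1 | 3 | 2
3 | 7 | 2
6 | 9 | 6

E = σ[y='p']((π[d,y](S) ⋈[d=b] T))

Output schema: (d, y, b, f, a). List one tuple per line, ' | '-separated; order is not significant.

Subexpression sizes:
  S → 5
  π[d,y](S) → 5
  T → 4
  (π[d,y](S) ⋈[d=b] T) → 4
  σ[y='p']((π[d,y](S) ⋈[d=b] T)) → 2

== RESULT ==
d | y | b | f | a
6 | p | 6 | 9 | 6
7 | p | 7 | 1 | 6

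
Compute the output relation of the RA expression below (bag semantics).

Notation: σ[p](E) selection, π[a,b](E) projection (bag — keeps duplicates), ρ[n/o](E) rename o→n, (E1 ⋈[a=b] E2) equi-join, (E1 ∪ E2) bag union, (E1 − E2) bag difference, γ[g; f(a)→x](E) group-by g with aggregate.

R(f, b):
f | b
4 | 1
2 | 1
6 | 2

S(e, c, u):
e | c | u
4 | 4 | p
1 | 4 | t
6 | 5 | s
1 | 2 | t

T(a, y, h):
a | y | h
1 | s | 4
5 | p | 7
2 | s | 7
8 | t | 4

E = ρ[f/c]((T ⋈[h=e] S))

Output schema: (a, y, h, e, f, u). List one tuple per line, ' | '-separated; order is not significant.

Row counts bottom-up:
  T → 4
  S → 4
  (T ⋈[h=e] S) → 2
  ρ[f/c]((T ⋈[h=e] S)) → 2

== RESULT ==
a | y | h | e | f | u
1 | s | 4 | 4 | 4 | p
8 | t | 4 | 4 | 4 | p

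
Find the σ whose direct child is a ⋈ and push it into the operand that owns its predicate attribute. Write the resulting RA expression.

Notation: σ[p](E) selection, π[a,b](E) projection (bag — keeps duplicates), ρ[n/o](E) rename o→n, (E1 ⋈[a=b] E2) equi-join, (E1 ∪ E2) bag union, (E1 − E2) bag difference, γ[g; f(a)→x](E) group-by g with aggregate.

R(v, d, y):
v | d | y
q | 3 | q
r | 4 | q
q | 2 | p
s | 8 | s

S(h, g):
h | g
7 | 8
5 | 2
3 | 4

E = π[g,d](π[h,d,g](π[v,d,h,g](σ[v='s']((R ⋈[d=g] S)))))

σ filters on v, owned by the left side.
E' = π[g,d](π[h,d,g](π[v,d,h,g]((σ[v='s'](R) ⋈[d=g] S))))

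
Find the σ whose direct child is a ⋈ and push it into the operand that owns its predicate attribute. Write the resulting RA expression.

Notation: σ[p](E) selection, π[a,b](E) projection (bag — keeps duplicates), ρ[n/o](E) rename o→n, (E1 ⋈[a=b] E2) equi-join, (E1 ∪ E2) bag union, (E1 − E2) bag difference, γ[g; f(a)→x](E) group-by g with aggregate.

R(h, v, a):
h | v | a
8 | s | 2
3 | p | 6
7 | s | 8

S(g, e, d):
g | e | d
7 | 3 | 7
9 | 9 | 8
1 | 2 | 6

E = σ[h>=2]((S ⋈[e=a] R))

σ filters on h, owned by the right side.
E' = (S ⋈[e=a] σ[h>=2](R))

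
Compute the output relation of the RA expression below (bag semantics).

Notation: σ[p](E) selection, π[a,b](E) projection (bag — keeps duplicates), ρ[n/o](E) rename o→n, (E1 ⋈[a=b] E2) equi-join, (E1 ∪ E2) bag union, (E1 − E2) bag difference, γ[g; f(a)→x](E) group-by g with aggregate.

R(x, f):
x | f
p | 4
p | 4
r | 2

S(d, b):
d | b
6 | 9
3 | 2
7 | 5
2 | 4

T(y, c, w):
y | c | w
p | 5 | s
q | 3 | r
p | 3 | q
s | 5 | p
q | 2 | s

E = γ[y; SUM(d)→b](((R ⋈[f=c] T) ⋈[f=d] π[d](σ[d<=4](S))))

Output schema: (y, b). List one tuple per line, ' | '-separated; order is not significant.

Stepwise |·|:
  R → 3
  T → 5
  (R ⋈[f=c] T) → 1
  S → 4
  σ[d<=4](S) → 2
  π[d](σ[d<=4](S)) → 2
  ((R ⋈[f=c] T) ⋈[f=d] π[d](σ[d<=4](S))) → 1
  γ[y; SUM(d)→b](((R ⋈[f=c] T) ⋈[f=d] π[d](σ[d<=4](S)))) → 1

== RESULT ==
y | b
q | 2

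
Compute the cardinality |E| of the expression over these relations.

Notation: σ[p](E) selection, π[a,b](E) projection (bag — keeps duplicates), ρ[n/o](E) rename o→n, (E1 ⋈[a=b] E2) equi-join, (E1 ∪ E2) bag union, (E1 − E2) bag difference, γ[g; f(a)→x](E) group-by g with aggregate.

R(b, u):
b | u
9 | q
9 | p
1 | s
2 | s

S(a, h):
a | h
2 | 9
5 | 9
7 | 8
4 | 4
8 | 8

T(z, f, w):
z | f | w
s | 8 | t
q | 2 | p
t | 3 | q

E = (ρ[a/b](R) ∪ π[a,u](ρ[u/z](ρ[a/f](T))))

Row counts bottom-up:
  R → 4
  ρ[a/b](R) → 4
  T → 3
  ρ[a/f](T) → 3
  ρ[u/z](ρ[a/f](T)) → 3
  π[a,u](ρ[u/z](ρ[a/f](T))) → 3
  (ρ[a/b](R) ∪ π[a,u](ρ[u/z](ρ[a/f](T)))) → 7

|E| = 7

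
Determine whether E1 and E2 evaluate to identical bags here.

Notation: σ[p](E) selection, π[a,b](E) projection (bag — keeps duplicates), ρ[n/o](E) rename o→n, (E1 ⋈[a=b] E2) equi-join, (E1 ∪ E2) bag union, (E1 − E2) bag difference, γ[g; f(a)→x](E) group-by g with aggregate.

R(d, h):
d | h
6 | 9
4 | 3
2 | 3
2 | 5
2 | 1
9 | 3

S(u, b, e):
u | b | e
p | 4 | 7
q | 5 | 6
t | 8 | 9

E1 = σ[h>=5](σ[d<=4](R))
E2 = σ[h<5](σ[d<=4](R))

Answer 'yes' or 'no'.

E1 subexpression sizes:
  R → 6
  σ[d<=4](R) → 4
  σ[h>=5](σ[d<=4](R)) → 1
E2 subexpression sizes:
  R → 6
  σ[d<=4](R) → 4
  σ[h<5](σ[d<=4](R)) → 3

E1 result:
d | h
2 | 5
E2 result:
d | h
2 | 1
2 | 3
4 | 3
Witness: (2, 3) appears 0× in E1 but 1× in E2.

no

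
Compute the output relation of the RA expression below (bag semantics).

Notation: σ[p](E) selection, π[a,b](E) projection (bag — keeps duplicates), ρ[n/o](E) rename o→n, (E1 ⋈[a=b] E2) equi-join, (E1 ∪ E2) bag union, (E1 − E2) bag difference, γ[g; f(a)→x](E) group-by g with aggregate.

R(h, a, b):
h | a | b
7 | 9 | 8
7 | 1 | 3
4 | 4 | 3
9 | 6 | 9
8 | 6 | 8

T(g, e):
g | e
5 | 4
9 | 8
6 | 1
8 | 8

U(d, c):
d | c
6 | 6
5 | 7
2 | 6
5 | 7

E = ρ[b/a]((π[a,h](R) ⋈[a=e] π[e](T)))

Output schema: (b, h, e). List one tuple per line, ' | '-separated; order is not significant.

Subexpression sizes:
  R → 5
  π[a,h](R) → 5
  T → 4
  π[e](T) → 4
  (π[a,h](R) ⋈[a=e] π[e](T)) → 2
  ρ[b/a]((π[a,h](R) ⋈[a=e] π[e](T))) → 2

== RESULT ==
b | h | e
1 | 7 | 1
4 | 4 | 4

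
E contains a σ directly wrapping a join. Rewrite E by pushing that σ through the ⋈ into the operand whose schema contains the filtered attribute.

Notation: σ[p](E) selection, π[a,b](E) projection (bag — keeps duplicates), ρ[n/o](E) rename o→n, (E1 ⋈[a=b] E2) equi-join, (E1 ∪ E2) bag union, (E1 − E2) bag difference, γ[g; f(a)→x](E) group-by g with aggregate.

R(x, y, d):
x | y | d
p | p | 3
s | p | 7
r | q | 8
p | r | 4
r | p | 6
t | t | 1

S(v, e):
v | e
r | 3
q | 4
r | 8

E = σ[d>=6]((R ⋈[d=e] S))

σ filters on d, owned by the left side.
E' = (σ[d>=6](R) ⋈[d=e] S)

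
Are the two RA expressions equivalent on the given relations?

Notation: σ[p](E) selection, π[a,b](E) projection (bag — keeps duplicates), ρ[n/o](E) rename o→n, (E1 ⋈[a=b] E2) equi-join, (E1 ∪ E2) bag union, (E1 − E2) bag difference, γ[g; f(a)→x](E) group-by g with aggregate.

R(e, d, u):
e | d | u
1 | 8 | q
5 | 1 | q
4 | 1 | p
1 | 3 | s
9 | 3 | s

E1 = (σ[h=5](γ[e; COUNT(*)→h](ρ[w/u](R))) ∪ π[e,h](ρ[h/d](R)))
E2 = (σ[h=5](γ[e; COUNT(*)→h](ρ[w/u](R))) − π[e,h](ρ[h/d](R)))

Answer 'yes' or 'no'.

E1 stepwise |·|:
  R → 5
  ρ[w/u](R) → 5
  γ[e; COUNT(*)→h](ρ[w/u](R)) → 4
  σ[h=5](γ[e; COUNT(*)→h](ρ[w/u](R))) → 0
  R → 5
  ρ[h/d](R) → 5
  π[e,h](ρ[h/d](R)) → 5
  (σ[h=5](γ[e; COUNT(*)→h](ρ[w/u](R))) ∪ π[e,h](ρ[h/d](R))) → 5
E2 stepwise |·|:
  R → 5
  ρ[w/u](R) → 5
  γ[e; COUNT(*)→h](ρ[w/u](R)) → 4
  σ[h=5](γ[e; COUNT(*)→h](ρ[w/u](R))) → 0
  R → 5
  ρ[h/d](R) → 5
  π[e,h](ρ[h/d](R)) → 5
  (σ[h=5](γ[e; COUNT(*)→h](ρ[w/u](R))) − π[e,h](ρ[h/d](R))) → 0

E1 result:
e | h
1 | 3
1 | 8
4 | 1
5 | 1
9 | 3
E2 result:
e | h
(0 rows)
Witness: (1, 3) appears 1× in E1 but 0× in E2.

no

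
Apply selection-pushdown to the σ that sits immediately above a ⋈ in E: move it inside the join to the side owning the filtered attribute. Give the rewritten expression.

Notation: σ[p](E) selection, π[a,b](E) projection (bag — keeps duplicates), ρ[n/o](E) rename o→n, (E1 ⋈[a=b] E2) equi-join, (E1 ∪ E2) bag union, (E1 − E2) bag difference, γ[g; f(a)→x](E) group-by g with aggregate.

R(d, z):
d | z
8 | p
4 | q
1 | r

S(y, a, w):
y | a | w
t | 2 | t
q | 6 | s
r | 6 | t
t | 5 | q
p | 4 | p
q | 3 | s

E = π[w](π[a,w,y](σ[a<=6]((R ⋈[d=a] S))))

σ filters on a, owned by the right side.
E' = π[w](π[a,w,y]((R ⋈[d=a] σ[a<=6](S))))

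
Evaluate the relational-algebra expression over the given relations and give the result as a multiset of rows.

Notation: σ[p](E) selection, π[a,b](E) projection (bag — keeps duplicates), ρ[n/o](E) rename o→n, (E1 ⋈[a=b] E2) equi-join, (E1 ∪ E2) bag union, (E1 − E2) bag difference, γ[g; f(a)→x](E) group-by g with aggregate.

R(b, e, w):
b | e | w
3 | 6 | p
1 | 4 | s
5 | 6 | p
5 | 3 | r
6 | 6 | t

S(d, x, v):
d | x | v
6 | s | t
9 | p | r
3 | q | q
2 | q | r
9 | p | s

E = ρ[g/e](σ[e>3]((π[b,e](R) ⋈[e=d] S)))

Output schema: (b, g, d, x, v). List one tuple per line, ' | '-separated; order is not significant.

Stepwise |·|:
  R → 5
  π[b,e](R) → 5
  S → 5
  (π[b,e](R) ⋈[e=d] S) → 4
  σ[e>3]((π[b,e](R) ⋈[e=d] S)) → 3
  ρ[g/e](σ[e>3]((π[b,e](R) ⋈[e=d] S))) → 3

== RESULT ==
b | g | d | x | v
3 | 6 | 6 | s | t
5 | 6 | 6 | s | t
6 | 6 | 6 | s | t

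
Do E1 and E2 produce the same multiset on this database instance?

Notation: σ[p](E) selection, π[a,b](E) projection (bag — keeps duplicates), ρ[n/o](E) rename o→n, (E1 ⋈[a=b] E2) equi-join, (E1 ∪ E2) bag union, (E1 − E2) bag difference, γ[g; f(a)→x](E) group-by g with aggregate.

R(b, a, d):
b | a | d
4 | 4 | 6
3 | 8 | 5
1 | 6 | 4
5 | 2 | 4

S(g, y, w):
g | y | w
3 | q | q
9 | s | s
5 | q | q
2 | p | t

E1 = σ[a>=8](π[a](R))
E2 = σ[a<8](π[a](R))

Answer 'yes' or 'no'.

E1 subexpression sizes:
  R → 4
  π[a](R) → 4
  σ[a>=8](π[a](R)) → 1
E2 subexpression sizes:
  R → 4
  π[a](R) → 4
  σ[a<8](π[a](R)) → 3

E1 result:
a
8
E2 result:
a
2
4
6
Witness: (6,) appears 0× in E1 but 1× in E2.

no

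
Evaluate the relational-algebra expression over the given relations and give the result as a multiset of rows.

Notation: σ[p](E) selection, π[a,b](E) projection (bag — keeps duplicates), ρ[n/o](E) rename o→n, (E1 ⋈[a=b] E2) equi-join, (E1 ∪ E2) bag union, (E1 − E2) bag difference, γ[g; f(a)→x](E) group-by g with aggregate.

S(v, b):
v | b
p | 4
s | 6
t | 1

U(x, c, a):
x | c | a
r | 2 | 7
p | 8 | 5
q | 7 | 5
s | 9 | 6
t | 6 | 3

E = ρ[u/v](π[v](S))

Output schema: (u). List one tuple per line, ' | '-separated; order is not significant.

Subexpression sizes:
  S → 3
  π[v](S) → 3
  ρ[u/v](π[v](S)) → 3

== RESULT ==
u
p
s
t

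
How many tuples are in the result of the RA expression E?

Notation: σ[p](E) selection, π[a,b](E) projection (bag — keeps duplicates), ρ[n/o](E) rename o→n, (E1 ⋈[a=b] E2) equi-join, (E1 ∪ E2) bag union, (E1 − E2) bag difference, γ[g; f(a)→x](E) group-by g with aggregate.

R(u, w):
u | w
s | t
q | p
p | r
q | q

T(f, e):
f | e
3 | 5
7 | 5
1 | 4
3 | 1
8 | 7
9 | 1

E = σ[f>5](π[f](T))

Stepwise |·|:
  T → 6
  π[f](T) → 6
  σ[f>5](π[f](T)) → 3

|E| = 3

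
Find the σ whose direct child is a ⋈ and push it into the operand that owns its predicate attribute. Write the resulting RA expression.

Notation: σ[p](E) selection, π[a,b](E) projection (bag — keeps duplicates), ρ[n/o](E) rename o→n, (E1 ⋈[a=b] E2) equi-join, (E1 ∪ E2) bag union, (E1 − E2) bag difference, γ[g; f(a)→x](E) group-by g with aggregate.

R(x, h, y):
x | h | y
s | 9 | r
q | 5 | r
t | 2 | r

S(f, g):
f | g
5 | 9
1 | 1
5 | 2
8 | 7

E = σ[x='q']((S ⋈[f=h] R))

σ filters on x, owned by the right side.
E' = (S ⋈[f=h] σ[x='q'](R))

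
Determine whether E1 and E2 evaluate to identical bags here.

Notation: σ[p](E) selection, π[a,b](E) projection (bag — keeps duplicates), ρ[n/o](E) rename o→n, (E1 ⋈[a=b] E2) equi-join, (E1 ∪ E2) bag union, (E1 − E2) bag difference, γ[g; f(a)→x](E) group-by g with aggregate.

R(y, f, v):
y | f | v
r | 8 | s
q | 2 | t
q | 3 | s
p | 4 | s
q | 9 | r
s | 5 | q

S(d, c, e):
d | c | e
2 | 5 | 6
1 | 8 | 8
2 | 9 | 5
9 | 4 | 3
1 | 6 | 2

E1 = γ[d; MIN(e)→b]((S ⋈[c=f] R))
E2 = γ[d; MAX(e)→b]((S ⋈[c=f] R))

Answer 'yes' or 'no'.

E1 subexpression sizes:
  S → 5
  R → 6
  (S ⋈[c=f] R) → 4
  γ[d; MIN(e)→b]((S ⋈[c=f] R)) → 3
E2 subexpression sizes:
  S → 5
  R → 6
  (S ⋈[c=f] R) → 4
  γ[d; MAX(e)→b]((S ⋈[c=f] R)) → 3

E1 result:
d | b
1 | 8
2 | 5
9 | 3
E2 result:
d | b
1 | 8
2 | 6
9 | 3
Witness: (2, 5) appears 1× in E1 but 0× in E2.

no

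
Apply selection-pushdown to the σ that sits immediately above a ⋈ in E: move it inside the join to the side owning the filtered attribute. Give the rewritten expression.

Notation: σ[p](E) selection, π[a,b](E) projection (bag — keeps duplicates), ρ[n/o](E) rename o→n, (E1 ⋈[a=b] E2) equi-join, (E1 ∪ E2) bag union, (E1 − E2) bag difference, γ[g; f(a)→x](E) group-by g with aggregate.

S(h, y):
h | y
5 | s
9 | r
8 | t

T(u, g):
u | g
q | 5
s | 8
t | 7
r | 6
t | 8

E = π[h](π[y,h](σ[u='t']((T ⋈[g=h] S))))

σ filters on u, owned by the left side.
E' = π[h](π[y,h]((σ[u='t'](T) ⋈[g=h] S)))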